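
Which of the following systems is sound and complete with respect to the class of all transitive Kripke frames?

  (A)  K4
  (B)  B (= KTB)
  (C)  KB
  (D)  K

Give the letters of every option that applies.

(A) K4 is determined by exactly this class.
(B) B (= KTB) is determined by the class of reflexive and symmetric frames.
(C) KB is determined by the class of symmetric frames.
(D) K is determined by the class of arbitrary frames.

A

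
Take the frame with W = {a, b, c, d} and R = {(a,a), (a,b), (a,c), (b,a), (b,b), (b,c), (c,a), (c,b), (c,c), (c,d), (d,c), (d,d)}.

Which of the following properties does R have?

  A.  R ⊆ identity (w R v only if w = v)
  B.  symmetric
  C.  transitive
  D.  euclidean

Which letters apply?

B

(A) not ⊆ identity: a R b with a ≠ b.
(B) symmetric: every R-edge is matched by its reverse.
(C) not transitive: a R c and c R d but not a R d.
(D) not euclidean: c R a and c R d but not a R d.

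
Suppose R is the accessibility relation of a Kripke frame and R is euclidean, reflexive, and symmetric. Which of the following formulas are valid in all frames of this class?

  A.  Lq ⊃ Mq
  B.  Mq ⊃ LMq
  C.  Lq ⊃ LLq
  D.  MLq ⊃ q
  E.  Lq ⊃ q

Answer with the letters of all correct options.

A relation that is euclidean, reflexive, and symmetric is also serial and transitive.
(A) Lq ⊃ Mq (axiom D) characterises the serial frames. Every such R is serial — valid.
(B) Mq ⊃ LMq (axiom 5) characterises the euclidean frames. Every such R is euclidean — valid.
(C) Lq ⊃ LLq is axiom 4; it is valid on a frame exactly when R is transitive. Every such R is transitive, so valid.
(D) MLq ⊃ q is the dual of axiom B; it is valid on a frame exactly when R is symmetric. Every such R is symmetric, so valid.
(E) Lq ⊃ q is axiom T; it is valid on a frame exactly when R is reflexive. Every such R is reflexive, so valid.

A, B, C, D, E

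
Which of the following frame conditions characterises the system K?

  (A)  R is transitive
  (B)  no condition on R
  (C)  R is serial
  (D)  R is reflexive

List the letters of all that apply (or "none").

B

(A) this class determines K4, not K.
(B) K is sound and complete for exactly this class.
(C) this class determines D, not K.
(D) this class determines T (= KT), not K.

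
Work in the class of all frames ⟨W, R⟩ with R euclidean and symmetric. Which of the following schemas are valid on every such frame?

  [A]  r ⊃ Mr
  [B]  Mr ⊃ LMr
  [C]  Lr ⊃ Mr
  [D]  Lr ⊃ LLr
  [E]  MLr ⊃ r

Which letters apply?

B, D, E

A symmetric euclidean relation is transitive (uRv and vRw give vRu by symmetry, then uRw by the euclidean condition, applied at v).
(A) r ⊃ Mr is the dual of axiom T, which corresponds to reflexivity. Such an R need not be reflexive — not valid.
(B) Mr ⊃ LMr is axiom 5; it is valid on a frame exactly when R is euclidean. Every such R is euclidean, so valid.
(C) Lr ⊃ Mr is axiom D; it is valid on a frame exactly when R is serial. Such an R need not be serial, so not valid.
(D) Lr ⊃ LLr (axiom 4) characterises the transitive frames. Every such R is transitive — valid.
(E) the dual of axiom B: valid iff R is symmetric. Every such R is symmetric — valid.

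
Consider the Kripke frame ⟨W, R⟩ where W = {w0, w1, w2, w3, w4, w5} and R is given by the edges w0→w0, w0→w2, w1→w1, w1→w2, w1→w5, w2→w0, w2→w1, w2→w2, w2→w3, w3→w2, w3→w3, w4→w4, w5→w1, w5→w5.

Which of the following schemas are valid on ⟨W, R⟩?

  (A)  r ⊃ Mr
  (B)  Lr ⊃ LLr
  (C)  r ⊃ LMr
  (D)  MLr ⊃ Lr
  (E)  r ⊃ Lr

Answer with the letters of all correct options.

R is reflexive: each world relates to itself.
R is symmetric: every R-edge is matched by its reverse.
R is not transitive: w0 R w2 and w2 R w1 but not w0 R w1.
R is not euclidean: w1 R w2 and w1 R w5 but not w2 R w5.
R is not a subset of the identity: w0 R w2 with w0 ≠ w2.
(A) r ⊃ Mr is the dual of axiom T, which corresponds to reflexivity. R is reflexive — valid.
(B) Lr ⊃ LLr is axiom 4, which corresponds to transitivity. R is not transitive — not valid.
(C) r ⊃ LMr is axiom B; it is valid on a frame exactly when R is symmetric. R is symmetric, so valid.
(D) the dual of axiom 5: valid iff R is euclidean. R is not euclidean — not valid.
(E) r ⊃ Lr is equivalent to ◇p→p; it holds exactly when R ⊆ identity. Here R ⊄ identity — not valid.

A, C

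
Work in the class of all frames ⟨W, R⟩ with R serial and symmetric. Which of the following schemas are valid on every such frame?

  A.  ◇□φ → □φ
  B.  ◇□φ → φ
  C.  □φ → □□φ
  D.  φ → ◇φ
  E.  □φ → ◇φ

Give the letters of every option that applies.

(A) ◇□φ → □φ is the dual of axiom 5, which corresponds to the euclidean property. Such an R need not be euclidean — not valid.
(B) the dual of axiom B: valid iff R is symmetric. Every such R is symmetric — valid.
(C) axiom 4: valid iff R is transitive. Such an R need not be transitive — not valid.
(D) φ → ◇φ is the dual of axiom T; it is valid on a frame exactly when R is reflexive. Such an R need not be reflexive, so not valid.
(E) axiom D: valid iff R is serial. Every such R is serial — valid.

B, E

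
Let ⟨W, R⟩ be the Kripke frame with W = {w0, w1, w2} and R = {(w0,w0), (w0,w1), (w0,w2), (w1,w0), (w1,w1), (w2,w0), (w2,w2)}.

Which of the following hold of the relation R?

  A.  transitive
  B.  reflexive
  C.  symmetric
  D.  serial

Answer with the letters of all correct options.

(A) not transitive: w1 R w0 and w0 R w2 but not w1 R w2.
(B) reflexive: each world relates to itself.
(C) symmetric: every R-edge is matched by its reverse.
(D) serial: every world has an R-successor.

B, C, D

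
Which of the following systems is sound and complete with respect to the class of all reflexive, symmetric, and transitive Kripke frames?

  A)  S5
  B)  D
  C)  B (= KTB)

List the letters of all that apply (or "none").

(A) S5 is determined by exactly this class.
(B) D is determined by the class of serial frames.
(C) B (= KTB) is determined by the class of reflexive and symmetric frames.

A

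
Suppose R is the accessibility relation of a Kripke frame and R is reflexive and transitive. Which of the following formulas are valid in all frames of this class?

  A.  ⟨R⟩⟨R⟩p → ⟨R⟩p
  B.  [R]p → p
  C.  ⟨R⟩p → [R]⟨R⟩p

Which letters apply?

Reflexive relations are serial.
(A) ⟨R⟩⟨R⟩p → ⟨R⟩p (the dual of axiom 4) characterises the transitive frames. Every such R is transitive — valid.
(B) axiom T: valid iff R is reflexive. Every such R is reflexive — valid.
(C) ⟨R⟩p → [R]⟨R⟩p (axiom 5) characterises the euclidean frames. Such an R need not be euclidean — not valid.

A, B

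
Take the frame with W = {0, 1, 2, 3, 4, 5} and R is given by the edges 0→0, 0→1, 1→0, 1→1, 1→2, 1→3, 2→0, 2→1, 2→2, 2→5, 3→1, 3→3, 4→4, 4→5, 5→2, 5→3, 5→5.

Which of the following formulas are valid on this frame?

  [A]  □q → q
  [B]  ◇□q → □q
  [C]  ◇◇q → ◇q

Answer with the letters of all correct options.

R is reflexive: each world relates to itself.
R is not transitive: 0 R 1 and 1 R 2 but not 0 R 2.
R is not euclidean: 1 R 0 and 1 R 2 but not 0 R 2.
(A) □q → q (axiom T) characterises the reflexive frames. R is reflexive — valid.
(B) the dual of axiom 5: valid iff R is euclidean. R is not euclidean — not valid.
(C) the dual of axiom 4: valid iff R is transitive. R is not transitive — not valid.

A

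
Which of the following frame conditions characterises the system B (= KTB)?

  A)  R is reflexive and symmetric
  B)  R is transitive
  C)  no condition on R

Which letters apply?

A

(A) B (= KTB) is sound and complete for exactly this class.
(B) this class determines K4, not B (= KTB).
(C) this class determines K, not B (= KTB).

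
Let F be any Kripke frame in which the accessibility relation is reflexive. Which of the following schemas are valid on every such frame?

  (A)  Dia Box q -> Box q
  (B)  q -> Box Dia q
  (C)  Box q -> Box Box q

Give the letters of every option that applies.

A reflexive relation is serial.
(A) Dia Box q -> Box q (the dual of axiom 5) characterises the euclidean frames. Such an R need not be euclidean — not valid.
(B) axiom B: valid iff R is symmetric. Such an R need not be symmetric — not valid.
(C) axiom 4: valid iff R is transitive. Such an R need not be transitive — not valid.

none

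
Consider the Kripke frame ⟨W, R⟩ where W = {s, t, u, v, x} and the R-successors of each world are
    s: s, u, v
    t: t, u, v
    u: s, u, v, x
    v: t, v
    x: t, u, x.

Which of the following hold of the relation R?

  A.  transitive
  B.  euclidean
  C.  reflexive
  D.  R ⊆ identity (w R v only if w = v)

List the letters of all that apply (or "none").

(A) not transitive: s R u and u R x but not s R x.
(B) not euclidean: s R v and s R s but not v R s.
(C) reflexive: each world relates to itself.
(D) not ⊆ identity: s R u with s ≠ u.

C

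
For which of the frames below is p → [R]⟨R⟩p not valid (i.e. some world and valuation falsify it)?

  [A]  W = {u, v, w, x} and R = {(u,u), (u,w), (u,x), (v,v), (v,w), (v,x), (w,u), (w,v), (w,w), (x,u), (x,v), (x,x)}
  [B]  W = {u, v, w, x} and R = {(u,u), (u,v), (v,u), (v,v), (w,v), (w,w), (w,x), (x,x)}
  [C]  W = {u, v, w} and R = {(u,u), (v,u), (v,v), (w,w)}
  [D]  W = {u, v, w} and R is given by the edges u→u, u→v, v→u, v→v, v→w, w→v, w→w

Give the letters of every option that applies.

B, C

The schema p → [R]⟨R⟩p is axiom B; it is valid on a frame iff R is symmetric.
(A) R is symmetric (every R-edge is matched by its reverse), so the schema is valid here.
(B) R is not symmetric (w R v but not v R w), so the schema fails here.
(C) R is not symmetric (v R u but not u R v), so the schema fails here.
(D) R is symmetric (every R-edge is matched by its reverse), so the schema is valid here.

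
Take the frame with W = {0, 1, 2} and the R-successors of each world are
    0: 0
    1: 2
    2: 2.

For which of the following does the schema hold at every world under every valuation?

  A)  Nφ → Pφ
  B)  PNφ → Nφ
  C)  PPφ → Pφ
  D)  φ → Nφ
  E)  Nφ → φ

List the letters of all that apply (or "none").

A, B, C

R is not reflexive: not 1 R 1.
R is transitive: R is closed under composition.
R is euclidean: any two R-successors of the same world are R-related.
R is serial: every world has an R-successor.
R is not a subset of the identity: 1 R 2 with 1 ≠ 2.
(A) Nφ → Pφ is axiom D, which corresponds to seriality. R is serial — valid.
(B) PNφ → Nφ (the dual of axiom 5) characterises the euclidean frames. R is euclidean — valid.
(C) PPφ → Pφ is the dual of axiom 4, which corresponds to transitivity. R is transitive — valid.
(D) φ → Nφ (equivalent to ◇p→p) corresponds to R being a subset of the identity. Here R ⊄ identity, so not valid.
(E) Nφ → φ is axiom T; it is valid on a frame exactly when R is reflexive. R is not reflexive, so not valid.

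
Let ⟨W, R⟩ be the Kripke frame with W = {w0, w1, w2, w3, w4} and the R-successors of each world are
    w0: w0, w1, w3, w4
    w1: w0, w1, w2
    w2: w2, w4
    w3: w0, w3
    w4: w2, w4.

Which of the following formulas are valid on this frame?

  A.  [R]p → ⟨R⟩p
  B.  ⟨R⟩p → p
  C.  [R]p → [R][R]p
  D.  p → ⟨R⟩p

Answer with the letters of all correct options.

R is reflexive: each world relates to itself.
R is not transitive: w0 R w1 and w1 R w2 but not w0 R w2.
R is serial: every world has an R-successor.
R is not a subset of the identity: w0 R w1 with w0 ≠ w1.
(A) [R]p → ⟨R⟩p is axiom D; it is valid on a frame exactly when R is serial. R is serial, so valid.
(B) ⟨R⟩p → p is the converse of T; it holds exactly when R ⊆ identity. Here R ⊄ identity — not valid.
(C) [R]p → [R][R]p is axiom 4; it is valid on a frame exactly when R is transitive. R is not transitive, so not valid.
(D) p → ⟨R⟩p (the dual of axiom T) characterises the reflexive frames. R is reflexive — valid.

A, D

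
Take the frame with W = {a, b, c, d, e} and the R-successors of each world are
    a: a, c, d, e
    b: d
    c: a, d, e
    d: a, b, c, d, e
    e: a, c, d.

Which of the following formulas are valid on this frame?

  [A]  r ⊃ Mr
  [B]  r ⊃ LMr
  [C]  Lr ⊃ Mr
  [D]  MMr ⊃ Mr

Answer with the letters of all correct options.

B, C

R is not reflexive: not b R b.
R is symmetric: every R-edge is matched by its reverse.
R is not transitive: a R d and d R b but not a R b.
R is serial: every world has an R-successor.
(A) r ⊃ Mr is the dual of axiom T, which corresponds to reflexivity. R is not reflexive — not valid.
(B) axiom B: valid iff R is symmetric. R is symmetric — valid.
(C) Lr ⊃ Mr is axiom D, which corresponds to seriality. R is serial — valid.
(D) MMr ⊃ Mr is the dual of axiom 4; it is valid on a frame exactly when R is transitive. R is not transitive, so not valid.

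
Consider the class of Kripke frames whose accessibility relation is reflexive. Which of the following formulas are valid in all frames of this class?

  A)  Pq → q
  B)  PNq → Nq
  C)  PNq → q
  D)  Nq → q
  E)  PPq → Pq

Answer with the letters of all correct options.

A reflexive relation is serial.
(A) Pq → q is valid only on frames where every R-edge is a self-loop. Such an R need not be a subset of the identity — not valid.
(B) PNq → Nq (the dual of axiom 5) characterises the euclidean frames. Such an R need not be euclidean — not valid.
(C) PNq → q is the dual of axiom B; it is valid on a frame exactly when R is symmetric. Such an R need not be symmetric, so not valid.
(D) Nq → q is axiom T, which corresponds to reflexivity. Every such R is reflexive — valid.
(E) PPq → Pq is the dual of axiom 4; it is valid on a frame exactly when R is transitive. Such an R need not be transitive, so not valid.

D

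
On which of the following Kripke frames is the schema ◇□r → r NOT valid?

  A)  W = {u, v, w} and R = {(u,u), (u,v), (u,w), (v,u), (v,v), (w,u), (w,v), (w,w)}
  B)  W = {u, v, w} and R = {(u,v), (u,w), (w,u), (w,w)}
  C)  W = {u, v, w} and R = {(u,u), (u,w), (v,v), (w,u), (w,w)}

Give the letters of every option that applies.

The schema ◇□r → r is the dual of axiom B; it is valid on a frame iff R is symmetric.
(A) R is not symmetric (w R v but not v R w), so the schema fails here.
(B) R is not symmetric (u R v but not v R u), so the schema fails here.
(C) R is symmetric (every R-edge is matched by its reverse), so the schema is valid here.

A, B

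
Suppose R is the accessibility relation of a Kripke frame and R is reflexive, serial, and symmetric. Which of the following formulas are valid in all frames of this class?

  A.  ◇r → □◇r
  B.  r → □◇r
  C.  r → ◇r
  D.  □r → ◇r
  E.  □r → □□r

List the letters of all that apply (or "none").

B, C, D

(A) axiom 5: valid iff R is euclidean. Such an R need not be euclidean — not valid.
(B) r → □◇r is axiom B; it is valid on a frame exactly when R is symmetric. Every such R is symmetric, so valid.
(C) the dual of axiom T: valid iff R is reflexive. Every such R is reflexive — valid.
(D) □r → ◇r is axiom D; it is valid on a frame exactly when R is serial. Every such R is serial, so valid.
(E) □r → □□r is axiom 4; it is valid on a frame exactly when R is transitive. Such an R need not be transitive, so not valid.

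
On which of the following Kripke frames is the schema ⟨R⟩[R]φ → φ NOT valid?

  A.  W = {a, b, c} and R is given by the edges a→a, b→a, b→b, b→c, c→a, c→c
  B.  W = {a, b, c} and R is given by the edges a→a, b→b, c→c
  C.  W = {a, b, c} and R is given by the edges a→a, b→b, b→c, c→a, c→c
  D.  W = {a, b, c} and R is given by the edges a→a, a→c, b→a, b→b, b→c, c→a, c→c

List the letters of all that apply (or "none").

The schema ⟨R⟩[R]φ → φ is the dual of axiom B; it is valid on a frame iff R is symmetric.
(A) R is not symmetric (b R a but not a R b), so the schema fails here.
(B) R is symmetric (every R-edge is matched by its reverse), so the schema is valid here.
(C) R is not symmetric (b R c but not c R b), so the schema fails here.
(D) R is not symmetric (b R a but not a R b), so the schema fails here.

A, C, D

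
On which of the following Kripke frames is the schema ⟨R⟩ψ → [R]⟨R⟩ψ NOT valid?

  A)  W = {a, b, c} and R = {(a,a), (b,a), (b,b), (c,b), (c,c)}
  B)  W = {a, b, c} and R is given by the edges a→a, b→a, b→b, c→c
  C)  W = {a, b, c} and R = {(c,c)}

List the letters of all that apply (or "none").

A, B

The schema ⟨R⟩ψ → [R]⟨R⟩ψ is axiom 5; it is valid on a frame iff R is euclidean.
(A) R is not euclidean (b R a and b R b but not a R b), so the schema fails here.
(B) R is not euclidean (b R a and b R b but not a R b), so the schema fails here.
(C) R is euclidean (any two R-successors of the same world are R-related), so the schema is valid here.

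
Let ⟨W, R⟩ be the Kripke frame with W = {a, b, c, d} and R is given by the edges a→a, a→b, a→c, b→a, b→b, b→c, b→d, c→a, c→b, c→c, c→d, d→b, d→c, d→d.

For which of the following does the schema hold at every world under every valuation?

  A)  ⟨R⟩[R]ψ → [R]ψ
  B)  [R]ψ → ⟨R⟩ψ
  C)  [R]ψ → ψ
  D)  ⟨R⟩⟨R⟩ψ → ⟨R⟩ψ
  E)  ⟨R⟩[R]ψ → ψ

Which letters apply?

R is reflexive: each world relates to itself.
R is symmetric: every R-edge is matched by its reverse.
R is not transitive: a R b and b R d but not a R d.
R is not euclidean: b R a and b R d but not a R d.
R is serial: every world has an R-successor.
(A) the dual of axiom 5: valid iff R is euclidean. R is not euclidean — not valid.
(B) [R]ψ → ⟨R⟩ψ is axiom D; it is valid on a frame exactly when R is serial. R is serial, so valid.
(C) axiom T: valid iff R is reflexive. R is reflexive — valid.
(D) ⟨R⟩⟨R⟩ψ → ⟨R⟩ψ is the dual of axiom 4; it is valid on a frame exactly when R is transitive. R is not transitive, so not valid.
(E) ⟨R⟩[R]ψ → ψ (the dual of axiom B) characterises the symmetric frames. R is symmetric — valid.

B, C, E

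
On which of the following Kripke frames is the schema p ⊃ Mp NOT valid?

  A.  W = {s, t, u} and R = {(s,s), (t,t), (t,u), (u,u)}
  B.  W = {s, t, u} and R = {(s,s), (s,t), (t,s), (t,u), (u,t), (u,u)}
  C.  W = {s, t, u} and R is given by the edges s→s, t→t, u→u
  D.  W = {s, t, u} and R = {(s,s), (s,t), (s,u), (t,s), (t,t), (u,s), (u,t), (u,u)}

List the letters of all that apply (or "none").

The schema p ⊃ Mp is the dual of axiom T; it is valid on a frame iff R is reflexive.
(A) R is reflexive (each world relates to itself), so the schema is valid here.
(B) R is not reflexive (not t R t), so the schema fails here.
(C) R is reflexive (each world relates to itself), so the schema is valid here.
(D) R is reflexive (each world relates to itself), so the schema is valid here.

B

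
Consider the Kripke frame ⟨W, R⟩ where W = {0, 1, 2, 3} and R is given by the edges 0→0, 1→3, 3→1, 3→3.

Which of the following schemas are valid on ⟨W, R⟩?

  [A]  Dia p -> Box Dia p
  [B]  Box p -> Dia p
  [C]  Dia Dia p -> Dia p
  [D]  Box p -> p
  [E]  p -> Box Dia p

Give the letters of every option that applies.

R is not reflexive: not 1 R 1.
R is symmetric: every R-edge is matched by its reverse.
R is not transitive: 1 R 3 and 3 R 1 but not 1 R 1.
R is not euclidean: 3 R 1 and 3 R 1 but not 1 R 1.
R is not serial: 2 has no R-successor.
(A) Dia p -> Box Dia p is axiom 5; it is valid on a frame exactly when R is euclidean. R is not euclidean, so not valid.
(B) Box p -> Dia p is axiom D; it is valid on a frame exactly when R is serial. R is not serial, so not valid.
(C) Dia Dia p -> Dia p (the dual of axiom 4) characterises the transitive frames. R is not transitive — not valid.
(D) Box p -> p (axiom T) characterises the reflexive frames. R is not reflexive — not valid.
(E) p -> Box Dia p is axiom B, which corresponds to symmetry. R is symmetric — valid.

E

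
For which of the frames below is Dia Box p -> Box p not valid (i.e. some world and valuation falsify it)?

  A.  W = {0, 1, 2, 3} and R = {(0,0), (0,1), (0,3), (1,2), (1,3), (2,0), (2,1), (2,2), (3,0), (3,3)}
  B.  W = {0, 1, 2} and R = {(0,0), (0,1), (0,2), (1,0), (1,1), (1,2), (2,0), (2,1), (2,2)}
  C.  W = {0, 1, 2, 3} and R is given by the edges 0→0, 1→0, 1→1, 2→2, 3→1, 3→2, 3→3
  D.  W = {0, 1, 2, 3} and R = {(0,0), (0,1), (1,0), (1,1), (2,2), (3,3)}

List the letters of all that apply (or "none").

A, C

The schema Dia Box p -> Box p is the dual of axiom 5; it is valid on a frame iff R is euclidean.
(A) R is not euclidean (0 R 1 and 0 R 0 but not 1 R 0), so the schema fails here.
(B) R is euclidean (any two R-successors of the same world are R-related), so the schema is valid here.
(C) R is not euclidean (1 R 0 and 1 R 1 but not 0 R 1), so the schema fails here.
(D) R is euclidean (any two R-successors of the same world are R-related), so the schema is valid here.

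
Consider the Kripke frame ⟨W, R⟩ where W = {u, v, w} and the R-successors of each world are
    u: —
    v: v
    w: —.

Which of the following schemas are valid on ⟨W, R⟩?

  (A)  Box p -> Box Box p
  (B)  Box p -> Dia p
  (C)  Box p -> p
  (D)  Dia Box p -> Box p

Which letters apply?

A, D

R is not reflexive: not u R u.
R is transitive: R is closed under composition.
R is euclidean: any two R-successors of the same world are R-related.
R is not serial: u has no R-successor.
(A) axiom 4: valid iff R is transitive. R is transitive — valid.
(B) Box p -> Dia p is axiom D; it is valid on a frame exactly when R is serial. R is not serial, so not valid.
(C) Box p -> p is axiom T; it is valid on a frame exactly when R is reflexive. R is not reflexive, so not valid.
(D) Dia Box p -> Box p (the dual of axiom 5) characterises the euclidean frames. R is euclidean — valid.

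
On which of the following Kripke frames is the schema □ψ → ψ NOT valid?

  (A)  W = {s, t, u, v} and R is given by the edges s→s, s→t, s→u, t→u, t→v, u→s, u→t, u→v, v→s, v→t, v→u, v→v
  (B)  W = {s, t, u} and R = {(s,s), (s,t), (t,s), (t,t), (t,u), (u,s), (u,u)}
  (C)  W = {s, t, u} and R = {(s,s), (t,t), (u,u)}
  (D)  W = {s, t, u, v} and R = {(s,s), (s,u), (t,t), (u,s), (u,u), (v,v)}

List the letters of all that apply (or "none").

A

The schema □ψ → ψ is axiom T; it is valid on a frame iff R is reflexive.
(A) R is not reflexive (not t R t), so the schema fails here.
(B) R is reflexive (each world relates to itself), so the schema is valid here.
(C) R is reflexive (each world relates to itself), so the schema is valid here.
(D) R is reflexive (each world relates to itself), so the schema is valid here.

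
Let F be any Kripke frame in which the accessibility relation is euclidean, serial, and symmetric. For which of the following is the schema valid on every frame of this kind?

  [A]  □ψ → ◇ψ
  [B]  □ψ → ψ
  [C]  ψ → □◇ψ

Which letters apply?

Serial, symmetric and euclidean together give transitive (from symmetry + euclidean) and then reflexive; the relation is an equivalence.
(A) □ψ → ◇ψ is axiom D, which corresponds to seriality. Every such R is serial — valid.
(B) □ψ → ψ is axiom T, which corresponds to reflexivity. Every such R is reflexive — valid.
(C) ψ → □◇ψ is axiom B, which corresponds to symmetry. Every such R is symmetric — valid.

A, B, C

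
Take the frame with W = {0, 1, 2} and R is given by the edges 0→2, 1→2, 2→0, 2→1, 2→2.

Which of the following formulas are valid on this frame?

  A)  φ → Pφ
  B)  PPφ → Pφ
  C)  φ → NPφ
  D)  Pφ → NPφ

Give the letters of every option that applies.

R is not reflexive: not 0 R 0.
R is symmetric: every R-edge is matched by its reverse.
R is not transitive: 0 R 2 and 2 R 0 but not 0 R 0.
R is not euclidean: 2 R 0 and 2 R 1 but not 0 R 1.
(A) φ → Pφ is the dual of axiom T, which corresponds to reflexivity. R is not reflexive — not valid.
(B) PPφ → Pφ (the dual of axiom 4) characterises the transitive frames. R is not transitive — not valid.
(C) φ → NPφ is axiom B; it is valid on a frame exactly when R is symmetric. R is symmetric, so valid.
(D) Pφ → NPφ (axiom 5) characterises the euclidean frames. R is not euclidean — not valid.

C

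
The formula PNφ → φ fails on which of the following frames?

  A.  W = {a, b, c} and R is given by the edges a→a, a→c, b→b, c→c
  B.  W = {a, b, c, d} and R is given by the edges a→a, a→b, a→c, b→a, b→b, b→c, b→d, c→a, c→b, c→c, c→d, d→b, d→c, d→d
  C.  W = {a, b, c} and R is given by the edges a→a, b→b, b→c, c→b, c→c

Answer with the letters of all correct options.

A

The schema PNφ → φ is the dual of axiom B; it is valid on a frame iff R is symmetric.
(A) R is not symmetric (a R c but not c R a), so the schema fails here.
(B) R is symmetric (every R-edge is matched by its reverse), so the schema is valid here.
(C) R is symmetric (every R-edge is matched by its reverse), so the schema is valid here.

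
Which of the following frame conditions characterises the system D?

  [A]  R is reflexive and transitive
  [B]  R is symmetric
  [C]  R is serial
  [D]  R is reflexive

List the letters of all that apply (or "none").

C

(A) this class determines S4, not D.
(B) this class determines KB, not D.
(C) D is sound and complete for exactly this class.
(D) this class determines T (= KT), not D.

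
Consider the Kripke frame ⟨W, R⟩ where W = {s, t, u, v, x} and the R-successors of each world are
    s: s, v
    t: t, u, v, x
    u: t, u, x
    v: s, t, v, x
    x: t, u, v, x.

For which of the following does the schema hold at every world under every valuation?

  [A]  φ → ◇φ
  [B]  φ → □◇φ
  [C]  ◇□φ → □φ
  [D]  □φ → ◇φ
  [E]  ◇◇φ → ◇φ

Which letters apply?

A, B, D

R is reflexive: each world relates to itself.
R is symmetric: every R-edge is matched by its reverse.
R is not transitive: s R v and v R t but not s R t.
R is not euclidean: t R u and t R v but not u R v.
R is serial: every world has an R-successor.
(A) φ → ◇φ is the dual of axiom T, which corresponds to reflexivity. R is reflexive — valid.
(B) axiom B: valid iff R is symmetric. R is symmetric — valid.
(C) ◇□φ → □φ (the dual of axiom 5) characterises the euclidean frames. R is not euclidean — not valid.
(D) □φ → ◇φ (axiom D) characterises the serial frames. R is serial — valid.
(E) the dual of axiom 4: valid iff R is transitive. R is not transitive — not valid.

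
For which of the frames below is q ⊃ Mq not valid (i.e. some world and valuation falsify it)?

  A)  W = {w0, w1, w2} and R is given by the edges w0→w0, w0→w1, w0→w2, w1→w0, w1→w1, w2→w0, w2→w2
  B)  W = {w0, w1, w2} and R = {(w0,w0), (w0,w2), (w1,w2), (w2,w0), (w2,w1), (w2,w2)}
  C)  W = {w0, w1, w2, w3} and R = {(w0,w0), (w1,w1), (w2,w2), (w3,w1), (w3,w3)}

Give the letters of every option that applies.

B

The schema q ⊃ Mq is the dual of axiom T; it is valid on a frame iff R is reflexive.
(A) R is reflexive (each world relates to itself), so the schema is valid here.
(B) R is not reflexive (not w1 R w1), so the schema fails here.
(C) R is reflexive (each world relates to itself), so the schema is valid here.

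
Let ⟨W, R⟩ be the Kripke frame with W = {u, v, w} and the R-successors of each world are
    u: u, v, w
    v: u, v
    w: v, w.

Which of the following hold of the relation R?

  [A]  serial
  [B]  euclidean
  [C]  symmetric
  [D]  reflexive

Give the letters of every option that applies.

A, D

(A) serial: every world has an R-successor.
(B) not euclidean: u R v and u R w but not v R w.
(C) not symmetric: u R w but not w R u.
(D) reflexive: each world relates to itself.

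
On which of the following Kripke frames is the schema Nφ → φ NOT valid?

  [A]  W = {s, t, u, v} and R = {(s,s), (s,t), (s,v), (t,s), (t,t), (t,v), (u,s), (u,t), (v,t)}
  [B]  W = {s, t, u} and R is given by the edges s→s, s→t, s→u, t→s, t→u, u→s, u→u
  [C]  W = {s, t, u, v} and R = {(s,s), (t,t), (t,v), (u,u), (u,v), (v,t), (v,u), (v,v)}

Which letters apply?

A, B

The schema Nφ → φ is axiom T; it is valid on a frame iff R is reflexive.
(A) R is not reflexive (not u R u), so the schema fails here.
(B) R is not reflexive (not t R t), so the schema fails here.
(C) R is reflexive (each world relates to itself), so the schema is valid here.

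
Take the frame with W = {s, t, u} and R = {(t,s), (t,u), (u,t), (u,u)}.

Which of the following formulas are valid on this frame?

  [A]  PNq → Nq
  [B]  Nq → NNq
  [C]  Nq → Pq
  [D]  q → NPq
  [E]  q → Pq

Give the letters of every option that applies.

R is not reflexive: not s R s.
R is not symmetric: t R s but not s R t.
R is not transitive: t R u and u R t but not t R t.
R is not euclidean: t R s and t R u but not s R u.
R is not serial: s has no R-successor.
(A) PNq → Nq is the dual of axiom 5, which corresponds to the euclidean property. R is not euclidean — not valid.
(B) Nq → NNq is axiom 4; it is valid on a frame exactly when R is transitive. R is not transitive, so not valid.
(C) Nq → Pq (axiom D) characterises the serial frames. R is not serial — not valid.
(D) axiom B: valid iff R is symmetric. R is not symmetric — not valid.
(E) q → Pq (the dual of axiom T) characterises the reflexive frames. R is not reflexive — not valid.

none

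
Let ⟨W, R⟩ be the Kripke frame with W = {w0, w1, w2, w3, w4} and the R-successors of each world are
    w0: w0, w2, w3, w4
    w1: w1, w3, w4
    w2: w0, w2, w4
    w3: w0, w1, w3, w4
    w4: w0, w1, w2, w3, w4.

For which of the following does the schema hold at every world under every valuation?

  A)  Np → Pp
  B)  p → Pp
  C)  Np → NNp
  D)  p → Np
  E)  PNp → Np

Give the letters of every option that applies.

R is reflexive: each world relates to itself.
R is not transitive: w0 R w3 and w3 R w1 but not w0 R w1.
R is not euclidean: w0 R w2 and w0 R w3 but not w2 R w3.
R is serial: every world has an R-successor.
R is not a subset of the identity: w0 R w2 with w0 ≠ w2.
(A) Np → Pp is axiom D; it is valid on a frame exactly when R is serial. R is serial, so valid.
(B) p → Pp (the dual of axiom T) characterises the reflexive frames. R is reflexive — valid.
(C) axiom 4: valid iff R is transitive. R is not transitive — not valid.
(D) p → Np (equivalent to ◇p→p) corresponds to R being a subset of the identity. Here R ⊄ identity, so not valid.
(E) PNp → Np is the dual of axiom 5; it is valid on a frame exactly when R is euclidean. R is not euclidean, so not valid.

A, B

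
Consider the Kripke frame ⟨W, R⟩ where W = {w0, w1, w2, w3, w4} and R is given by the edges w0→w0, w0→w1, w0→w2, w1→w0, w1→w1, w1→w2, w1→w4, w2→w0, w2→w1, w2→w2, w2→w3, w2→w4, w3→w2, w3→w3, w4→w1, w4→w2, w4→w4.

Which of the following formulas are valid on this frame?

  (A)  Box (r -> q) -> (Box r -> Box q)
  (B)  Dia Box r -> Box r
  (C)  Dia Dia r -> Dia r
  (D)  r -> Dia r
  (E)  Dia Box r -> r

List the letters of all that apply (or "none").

R is reflexive: each world relates to itself.
R is symmetric: every R-edge is matched by its reverse.
R is not transitive: w0 R w1 and w1 R w4 but not w0 R w4.
R is not euclidean: w1 R w0 and w1 R w4 but not w0 R w4.
(A) Box (r -> q) -> (Box r -> Box q) is the K axiom; it holds on all frames — valid.
(B) Dia Box r -> Box r is the dual of axiom 5, which corresponds to the euclidean property. R is not euclidean — not valid.
(C) Dia Dia r -> Dia r (the dual of axiom 4) characterises the transitive frames. R is not transitive — not valid.
(D) r -> Dia r is the dual of axiom T, which corresponds to reflexivity. R is reflexive — valid.
(E) Dia Box r -> r is the dual of axiom B, which corresponds to symmetry. R is symmetric — valid.

A, D, E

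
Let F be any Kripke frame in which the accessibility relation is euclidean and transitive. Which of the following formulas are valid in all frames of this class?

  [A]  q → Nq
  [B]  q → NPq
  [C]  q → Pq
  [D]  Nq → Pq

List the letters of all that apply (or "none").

(A) q → Nq (equivalent to ◇p→p) corresponds to R being a subset of the identity. Such an R need not be a subset of the identity, so not valid.
(B) q → NPq is axiom B; it is valid on a frame exactly when R is symmetric. Such an R need not be symmetric, so not valid.
(C) q → Pq is the dual of axiom T; it is valid on a frame exactly when R is reflexive. Such an R need not be reflexive, so not valid.
(D) axiom D: valid iff R is serial. Such an R need not be serial — not valid.

none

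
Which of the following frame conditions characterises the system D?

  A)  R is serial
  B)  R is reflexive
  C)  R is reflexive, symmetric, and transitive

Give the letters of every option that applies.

A

(A) D is sound and complete for exactly this class.
(B) this class determines T (= KT), not D.
(C) this class determines S5, not D.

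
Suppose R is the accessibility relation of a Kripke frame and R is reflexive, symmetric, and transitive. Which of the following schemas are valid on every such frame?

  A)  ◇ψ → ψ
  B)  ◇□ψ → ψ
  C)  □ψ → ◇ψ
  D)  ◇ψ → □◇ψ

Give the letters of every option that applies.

B, C, D

A relation that is reflexive, symmetric, and transitive is also euclidean and serial.
(A) ◇ψ → ψ is valid only on frames where every R-edge is a self-loop. Such an R need not be a subset of the identity — not valid.
(B) ◇□ψ → ψ is the dual of axiom B; it is valid on a frame exactly when R is symmetric. Every such R is symmetric, so valid.
(C) □ψ → ◇ψ is axiom D; it is valid on a frame exactly when R is serial. Every such R is serial, so valid.
(D) ◇ψ → □◇ψ is axiom 5; it is valid on a frame exactly when R is euclidean. Every such R is euclidean, so valid.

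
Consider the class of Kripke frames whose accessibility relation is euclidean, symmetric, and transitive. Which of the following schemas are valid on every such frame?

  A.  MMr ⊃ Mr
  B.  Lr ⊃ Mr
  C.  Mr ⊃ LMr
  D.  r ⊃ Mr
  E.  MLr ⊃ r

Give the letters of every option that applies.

A, C, E

(A) MMr ⊃ Mr (the dual of axiom 4) characterises the transitive frames. Every such R is transitive — valid.
(B) Lr ⊃ Mr (axiom D) characterises the serial frames. Such an R need not be serial — not valid.
(C) Mr ⊃ LMr is axiom 5, which corresponds to the euclidean property. Every such R is euclidean — valid.
(D) r ⊃ Mr is the dual of axiom T; it is valid on a frame exactly when R is reflexive. Such an R need not be reflexive, so not valid.
(E) MLr ⊃ r is the dual of axiom B; it is valid on a frame exactly when R is symmetric. Every such R is symmetric, so valid.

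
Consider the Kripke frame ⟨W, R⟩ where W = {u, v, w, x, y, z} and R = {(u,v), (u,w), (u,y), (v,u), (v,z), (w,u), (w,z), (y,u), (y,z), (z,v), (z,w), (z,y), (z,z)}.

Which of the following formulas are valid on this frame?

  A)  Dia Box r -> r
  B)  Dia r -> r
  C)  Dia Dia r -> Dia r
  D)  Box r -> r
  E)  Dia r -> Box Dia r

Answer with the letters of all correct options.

R is not reflexive: not u R u.
R is symmetric: every R-edge is matched by its reverse.
R is not transitive: u R v and v R u but not u R u.
R is not euclidean: u R v and u R w but not v R w.
R is not a subset of the identity: u R v with u ≠ v.
(A) the dual of axiom B: valid iff R is symmetric. R is symmetric — valid.
(B) Dia r -> r (the converse of T) corresponds to R being a subset of the identity. Here R ⊄ identity, so not valid.
(C) Dia Dia r -> Dia r is the dual of axiom 4, which corresponds to transitivity. R is not transitive — not valid.
(D) Box r -> r is axiom T; it is valid on a frame exactly when R is reflexive. R is not reflexive, so not valid.
(E) Dia r -> Box Dia r is axiom 5; it is valid on a frame exactly when R is euclidean. R is not euclidean, so not valid.

A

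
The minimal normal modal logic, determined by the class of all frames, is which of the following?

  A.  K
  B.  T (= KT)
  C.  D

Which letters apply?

(A) K is determined by exactly this class.
(B) T (= KT) is determined by the class of reflexive frames.
(C) D is determined by the class of serial frames.

A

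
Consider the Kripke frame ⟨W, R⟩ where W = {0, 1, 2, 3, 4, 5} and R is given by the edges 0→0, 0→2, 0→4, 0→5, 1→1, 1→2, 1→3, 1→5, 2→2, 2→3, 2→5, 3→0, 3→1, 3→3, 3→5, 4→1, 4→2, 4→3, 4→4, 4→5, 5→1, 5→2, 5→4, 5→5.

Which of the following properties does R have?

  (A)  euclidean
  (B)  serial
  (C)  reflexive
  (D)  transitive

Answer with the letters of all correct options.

B, C

(A) not euclidean: 0 R 2 and 0 R 0 but not 2 R 0.
(B) serial: every world has an R-successor.
(C) reflexive: each world relates to itself.
(D) not transitive: 0 R 2 and 2 R 3 but not 0 R 3.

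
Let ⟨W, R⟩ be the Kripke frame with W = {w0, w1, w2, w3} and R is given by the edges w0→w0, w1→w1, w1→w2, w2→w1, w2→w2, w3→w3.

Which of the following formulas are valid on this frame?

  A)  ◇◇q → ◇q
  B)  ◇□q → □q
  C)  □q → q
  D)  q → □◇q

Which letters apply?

R is reflexive: each world relates to itself.
R is symmetric: every R-edge is matched by its reverse.
R is transitive: R is closed under composition.
R is euclidean: any two R-successors of the same world are R-related.
(A) ◇◇q → ◇q (the dual of axiom 4) characterises the transitive frames. R is transitive — valid.
(B) the dual of axiom 5: valid iff R is euclidean. R is euclidean — valid.
(C) axiom T: valid iff R is reflexive. R is reflexive — valid.
(D) q → □◇q (axiom B) characterises the symmetric frames. R is symmetric — valid.

A, B, C, D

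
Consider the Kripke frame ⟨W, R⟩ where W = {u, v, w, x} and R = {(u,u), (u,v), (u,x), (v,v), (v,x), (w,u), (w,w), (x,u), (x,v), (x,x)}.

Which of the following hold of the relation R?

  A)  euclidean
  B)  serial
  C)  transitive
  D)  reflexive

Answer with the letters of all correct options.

(A) not euclidean: u R v and u R u but not v R u.
(B) serial: every world has an R-successor.
(C) not transitive: v R x and x R u but not v R u.
(D) reflexive: each world relates to itself.

B, D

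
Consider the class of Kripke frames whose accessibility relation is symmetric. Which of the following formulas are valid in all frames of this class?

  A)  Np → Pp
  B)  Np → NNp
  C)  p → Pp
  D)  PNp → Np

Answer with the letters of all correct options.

(A) Np → Pp is axiom D, which corresponds to seriality. Such an R need not be serial — not valid.
(B) axiom 4: valid iff R is transitive. Such an R need not be transitive — not valid.
(C) p → Pp is the dual of axiom T, which corresponds to reflexivity. Such an R need not be reflexive — not valid.
(D) PNp → Np is the dual of axiom 5, which corresponds to the euclidean property. Such an R need not be euclidean — not valid.

none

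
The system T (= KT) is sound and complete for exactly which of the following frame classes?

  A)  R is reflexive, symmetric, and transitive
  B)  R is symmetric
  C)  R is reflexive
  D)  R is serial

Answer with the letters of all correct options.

C

(A) this class determines S5, not T (= KT).
(B) this class determines KB, not T (= KT).
(C) T (= KT) is sound and complete for exactly this class.
(D) this class determines D, not T (= KT).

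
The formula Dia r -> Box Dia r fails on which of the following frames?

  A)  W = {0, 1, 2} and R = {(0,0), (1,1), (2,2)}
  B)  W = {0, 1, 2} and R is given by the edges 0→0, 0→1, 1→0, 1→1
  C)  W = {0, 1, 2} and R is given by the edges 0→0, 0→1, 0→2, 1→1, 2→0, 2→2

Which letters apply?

The schema Dia r -> Box Dia r is axiom 5; it is valid on a frame iff R is euclidean.
(A) R is euclidean (any two R-successors of the same world are R-related), so the schema is valid here.
(B) R is euclidean (any two R-successors of the same world are R-related), so the schema is valid here.
(C) R is not euclidean (0 R 1 and 0 R 0 but not 1 R 0), so the schema fails here.

C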